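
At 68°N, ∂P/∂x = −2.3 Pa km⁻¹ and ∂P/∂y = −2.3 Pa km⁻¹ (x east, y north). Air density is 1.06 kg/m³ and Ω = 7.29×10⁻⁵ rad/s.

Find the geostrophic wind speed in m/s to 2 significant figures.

Coriolis parameter at 68°N:
f = 2Ω sin φ = 2 × 7.29×10⁻⁵ × sin 68° = 1.35×10⁻⁴ s⁻¹
Component geostrophic relations (x east, y north):
u_g = −(1/(fρ)) ∂P/∂y,  v_g = (1/(fρ)) ∂P/∂x
u_g = −(−2.3×10⁻³)/(1.35×10⁻⁴ × 1.06) = 16.1 m/s;  v_g = (−2.3×10⁻³)/(1.35×10⁻⁴ × 1.06) = −16.1 m/s
|V_g| = √(u_g² + v_g²) = 22.7 m/s

23 m/s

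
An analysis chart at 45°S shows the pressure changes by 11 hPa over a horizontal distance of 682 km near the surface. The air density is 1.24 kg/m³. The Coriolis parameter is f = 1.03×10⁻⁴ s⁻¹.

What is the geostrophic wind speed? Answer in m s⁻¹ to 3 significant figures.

Pressure gradient: |∂P/∂n| = 1100 Pa / 682000 m = 1.61×10⁻³ Pa/m
Geostrophic balance (pressure-gradient force = Coriolis force):
V_g = (1/(fρ)) |∂P/∂n| = 1.61×10⁻³ / (1.03×10⁻⁴ × 1.24) = 12.6 m/s

12.6 m s⁻¹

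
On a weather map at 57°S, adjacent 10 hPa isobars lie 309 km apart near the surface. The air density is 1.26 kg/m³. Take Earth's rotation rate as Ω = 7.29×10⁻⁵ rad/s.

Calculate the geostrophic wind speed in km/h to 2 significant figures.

76 km/h

Coriolis parameter at 57°S:
f = 2Ω sin φ = 2 × 7.29×10⁻⁵ × sin 57° = 1.22×10⁻⁴ s⁻¹
Pressure gradient: |∂P/∂n| = 1000 Pa / 309000 m = 3.24×10⁻³ Pa/m
Geostrophic balance (pressure-gradient force = Coriolis force):
V_g = (1/(fρ)) |∂P/∂n| = 3.24×10⁻³ / (1.22×10⁻⁴ × 1.26) = 21.0 m/s
Converting: 21.0 m/s × 3.6 = 76 km/h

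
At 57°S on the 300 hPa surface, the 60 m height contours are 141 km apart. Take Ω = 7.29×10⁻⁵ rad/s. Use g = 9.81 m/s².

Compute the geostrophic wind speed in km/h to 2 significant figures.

120 km/h

Coriolis parameter at 57°S:
f = 2Ω sin φ = 2 × 7.29×10⁻⁵ × sin 57° = 1.22×10⁻⁴ s⁻¹
Height gradient: |∂Z/∂n| = 60 m / 141000 m = 4.26×10⁻⁴
On a pressure surface, geostrophic balance gives V_g = (g/f)|∂Z/∂n|:
V_g = 9.81 × 4.26×10⁻⁴ / 1.22×10⁻⁴ = 34.1 m/s
Converting: 34.1 m/s × 3.6 = 120 km/h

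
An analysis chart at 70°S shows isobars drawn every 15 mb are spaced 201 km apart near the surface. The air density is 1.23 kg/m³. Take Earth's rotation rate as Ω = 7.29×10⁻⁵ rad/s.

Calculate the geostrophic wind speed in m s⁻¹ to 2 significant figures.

44 m s⁻¹

Coriolis parameter at 70°S:
f = 2Ω sin φ = 2 × 7.29×10⁻⁵ × sin 70° = 1.37×10⁻⁴ s⁻¹
Pressure gradient: |∂P/∂n| = 1500 Pa / 201000 m = 7.46×10⁻³ Pa/m
Geostrophic balance (pressure-gradient force = Coriolis force):
V_g = (1/(fρ)) |∂P/∂n| = 7.46×10⁻³ / (1.37×10⁻⁴ × 1.23) = 44.3 m/s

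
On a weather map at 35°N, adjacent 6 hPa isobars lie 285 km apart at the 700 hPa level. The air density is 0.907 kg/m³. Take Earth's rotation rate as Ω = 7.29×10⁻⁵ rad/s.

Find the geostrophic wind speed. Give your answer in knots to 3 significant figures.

Coriolis parameter at 35°N:
f = 2Ω sin φ = 2 × 7.29×10⁻⁵ × sin 35° = 8.36×10⁻⁵ s⁻¹
Pressure gradient: |∂P/∂n| = 600 Pa / 285000 m = 2.11×10⁻³ Pa/m
Geostrophic balance (pressure-gradient force = Coriolis force):
V_g = (1/(fρ)) |∂P/∂n| = 2.11×10⁻³ / (8.36×10⁻⁵ × 0.907) = 27.8 m/s
Converting: 27.8 m/s × 1.944 = 54.0 knots

54.0 knots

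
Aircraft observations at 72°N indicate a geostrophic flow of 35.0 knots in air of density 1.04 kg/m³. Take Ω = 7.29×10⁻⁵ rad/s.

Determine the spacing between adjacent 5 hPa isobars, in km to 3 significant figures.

Coriolis parameter at 72°N:
f = 2Ω sin φ = 2 × 7.29×10⁻⁵ × sin 72° = 1.39×10⁻⁴ s⁻¹
Wind speed in SI: 35.0 knots = 18.0 m/s
Geostrophic balance rearranged: |∂P/∂n| = f ρ V_g
|∂P/∂n| = 1.39×10⁻⁴ × 1.04 × 18.0 = 2.60×10⁻³ Pa/m
Isobar spacing: Δn = ΔP/|∂P/∂n| = 500 Pa / 2.60×10⁻³ Pa/m = 192560 m ≈ 193 km

193 km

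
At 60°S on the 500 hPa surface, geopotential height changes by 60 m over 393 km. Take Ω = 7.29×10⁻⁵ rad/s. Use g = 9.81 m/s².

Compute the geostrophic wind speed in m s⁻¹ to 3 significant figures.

11.9 m s⁻¹

Coriolis parameter at 60°S:
f = 2Ω sin φ = 2 × 7.29×10⁻⁵ × sin 60° = 1.26×10⁻⁴ s⁻¹
Height gradient: |∂Z/∂n| = 60 m / 393000 m = 1.53×10⁻⁴
On a pressure surface, geostrophic balance gives V_g = (g/f)|∂Z/∂n|:
V_g = 9.81 × 1.53×10⁻⁴ / 1.26×10⁻⁴ = 11.9 m/s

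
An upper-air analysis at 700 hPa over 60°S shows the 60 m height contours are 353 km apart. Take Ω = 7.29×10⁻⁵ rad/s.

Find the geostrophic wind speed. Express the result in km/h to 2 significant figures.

Coriolis parameter at 60°S:
f = 2Ω sin φ = 2 × 7.29×10⁻⁵ × sin 60° = 1.26×10⁻⁴ s⁻¹
Height gradient: |∂Z/∂n| = 60 m / 353000 m = 1.70×10⁻⁴
On a pressure surface, geostrophic balance gives V_g = (g/f)|∂Z/∂n|:
V_g = 9.81 × 1.70×10⁻⁴ / 1.26×10⁻⁴ = 13.2 m/s
Converting: 13.2 m/s × 3.6 = 48 km/h

48 km/h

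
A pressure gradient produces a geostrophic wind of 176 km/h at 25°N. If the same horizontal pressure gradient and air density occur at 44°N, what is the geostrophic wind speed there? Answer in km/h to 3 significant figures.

107 km/h

With the same pressure gradient and density, V_g ∝ 1/f ∝ 1/sin φ.
V₂ = V₁ · sin φ₁ / sin φ₂ = 176 × sin 25° / sin 44°
V₂ = 176 × 0.4226/0.6947 = 107 km/h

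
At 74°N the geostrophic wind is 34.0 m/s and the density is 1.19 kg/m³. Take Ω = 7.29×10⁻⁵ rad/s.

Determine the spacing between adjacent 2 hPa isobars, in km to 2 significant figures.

Coriolis parameter at 74°N:
f = 2Ω sin φ = 2 × 7.29×10⁻⁵ × sin 74° = 1.40×10⁻⁴ s⁻¹
Geostrophic balance rearranged: |∂P/∂n| = f ρ V_g
|∂P/∂n| = 1.40×10⁻⁴ × 1.19 × 34.0 = 5.67×10⁻³ Pa/m
Isobar spacing: Δn = ΔP/|∂P/∂n| = 200 Pa / 5.67×10⁻³ Pa/m = 35270 m ≈ 35 km

35 km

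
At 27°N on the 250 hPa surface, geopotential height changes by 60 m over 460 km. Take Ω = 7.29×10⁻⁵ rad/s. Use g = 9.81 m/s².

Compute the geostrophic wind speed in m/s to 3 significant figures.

19.3 m/s

Coriolis parameter at 27°N:
f = 2Ω sin φ = 2 × 7.29×10⁻⁵ × sin 27° = 6.62×10⁻⁵ s⁻¹
Height gradient: |∂Z/∂n| = 60 m / 460000 m = 1.30×10⁻⁴
On a pressure surface, geostrophic balance gives V_g = (g/f)|∂Z/∂n|:
V_g = 9.81 × 1.30×10⁻⁴ / 6.62×10⁻⁵ = 19.3 m/s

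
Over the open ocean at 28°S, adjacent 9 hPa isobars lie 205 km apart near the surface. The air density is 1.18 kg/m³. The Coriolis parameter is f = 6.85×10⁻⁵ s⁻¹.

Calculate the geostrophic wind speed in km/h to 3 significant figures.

196 km/h

Pressure gradient: |∂P/∂n| = 900 Pa / 205000 m = 4.39×10⁻³ Pa/m
Geostrophic balance (pressure-gradient force = Coriolis force):
V_g = (1/(fρ)) |∂P/∂n| = 4.39×10⁻³ / (6.85×10⁻⁵ × 1.18) = 54.3 m/s
Converting: 54.3 m/s × 3.6 = 196 km/h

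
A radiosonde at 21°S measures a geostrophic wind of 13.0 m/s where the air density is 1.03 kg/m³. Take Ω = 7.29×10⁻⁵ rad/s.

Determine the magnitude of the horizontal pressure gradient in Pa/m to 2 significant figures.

7.0×10⁻⁴ Pa/m

Coriolis parameter at 21°S:
f = 2Ω sin φ = 2 × 7.29×10⁻⁵ × sin 21° = 5.23×10⁻⁵ s⁻¹
Geostrophic balance rearranged: |∂P/∂n| = f ρ V_g
|∂P/∂n| = 5.23×10⁻⁵ × 1.03 × 13.0 = 7.00×10⁻⁴ Pa/m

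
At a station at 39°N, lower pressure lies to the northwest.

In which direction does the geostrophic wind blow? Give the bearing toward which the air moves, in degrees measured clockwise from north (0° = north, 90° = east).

The pressure-gradient force points toward the northwest (bearing 315°).
Geostrophic balance: in the Northern Hemisphere the Coriolis force deflects motion to the right, so the geostrophic wind blows 90° to the right of the pressure-gradient force (low pressure on the left).
Rotating 315° by 90° clockwise gives 045° — the wind blows toward the northeast.

045°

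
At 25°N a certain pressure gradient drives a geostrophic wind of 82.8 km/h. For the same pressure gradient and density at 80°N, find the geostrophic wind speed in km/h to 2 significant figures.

With the same pressure gradient and density, V_g ∝ 1/f ∝ 1/sin φ.
V₂ = V₁ · sin φ₁ / sin φ₂ = 82.8 × sin 25° / sin 80°
V₂ = 82.8 × 0.4226/0.9848 = 36 km/h

36 km/h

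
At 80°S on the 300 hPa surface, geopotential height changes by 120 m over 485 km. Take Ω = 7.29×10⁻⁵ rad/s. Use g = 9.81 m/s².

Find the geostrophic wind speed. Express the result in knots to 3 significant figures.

Coriolis parameter at 80°S:
f = 2Ω sin φ = 2 × 7.29×10⁻⁵ × sin 80° = 1.44×10⁻⁴ s⁻¹
Height gradient: |∂Z/∂n| = 120 m / 485000 m = 2.47×10⁻⁴
On a pressure surface, geostrophic balance gives V_g = (g/f)|∂Z/∂n|:
V_g = 9.81 × 2.47×10⁻⁴ / 1.44×10⁻⁴ = 16.9 m/s
Converting: 16.9 m/s × 1.944 = 32.9 knots

32.9 knots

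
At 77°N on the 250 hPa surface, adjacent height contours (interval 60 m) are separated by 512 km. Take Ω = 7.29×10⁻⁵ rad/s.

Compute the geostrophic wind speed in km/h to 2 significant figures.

Coriolis parameter at 77°N:
f = 2Ω sin φ = 2 × 7.29×10⁻⁵ × sin 77° = 1.42×10⁻⁴ s⁻¹
Height gradient: |∂Z/∂n| = 60 m / 512000 m = 1.17×10⁻⁴
On a pressure surface, geostrophic balance gives V_g = (g/f)|∂Z/∂n|:
V_g = 9.81 × 1.17×10⁻⁴ / 1.42×10⁻⁴ = 8.09 m/s
Converting: 8.09 m/s × 3.6 = 29 km/h

29 km/h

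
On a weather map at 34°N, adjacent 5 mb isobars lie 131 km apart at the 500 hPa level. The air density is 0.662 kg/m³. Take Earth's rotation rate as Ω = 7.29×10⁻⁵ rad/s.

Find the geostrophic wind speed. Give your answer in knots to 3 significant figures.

Coriolis parameter at 34°N:
f = 2Ω sin φ = 2 × 7.29×10⁻⁵ × sin 34° = 8.15×10⁻⁵ s⁻¹
Pressure gradient: |∂P/∂n| = 500 Pa / 131000 m = 3.82×10⁻³ Pa/m
Geostrophic balance (pressure-gradient force = Coriolis force):
V_g = (1/(fρ)) |∂P/∂n| = 3.82×10⁻³ / (8.15×10⁻⁵ × 0.662) = 70.7 m/s
Converting: 70.7 m/s × 1.944 = 137 knots

137 knots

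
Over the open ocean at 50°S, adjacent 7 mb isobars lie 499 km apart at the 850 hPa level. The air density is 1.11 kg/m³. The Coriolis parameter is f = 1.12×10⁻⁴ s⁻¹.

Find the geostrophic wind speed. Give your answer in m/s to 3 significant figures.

11.3 m/s

Pressure gradient: |∂P/∂n| = 700 Pa / 499000 m = 1.40×10⁻³ Pa/m
Geostrophic balance (pressure-gradient force = Coriolis force):
V_g = (1/(fρ)) |∂P/∂n| = 1.40×10⁻³ / (1.12×10⁻⁴ × 1.11) = 11.3 m/s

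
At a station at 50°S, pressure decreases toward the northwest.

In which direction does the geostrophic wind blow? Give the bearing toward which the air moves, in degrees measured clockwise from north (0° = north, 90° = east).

The pressure-gradient force points toward the northwest (bearing 315°).
Geostrophic balance: in the Southern Hemisphere the Coriolis force deflects motion to the left, so the geostrophic wind blows 90° to the left of the pressure-gradient force (low pressure on the right).
Rotating 315° by 90° counterclockwise gives 225° — the wind blows toward the southwest.

225°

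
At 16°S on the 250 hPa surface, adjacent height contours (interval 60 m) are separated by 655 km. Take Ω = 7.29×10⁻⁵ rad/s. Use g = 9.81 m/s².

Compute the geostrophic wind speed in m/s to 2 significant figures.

22 m/s

Coriolis parameter at 16°S:
f = 2Ω sin φ = 2 × 7.29×10⁻⁵ × sin 16° = 4.02×10⁻⁵ s⁻¹
Height gradient: |∂Z/∂n| = 60 m / 655000 m = 9.16×10⁻⁵
On a pressure surface, geostrophic balance gives V_g = (g/f)|∂Z/∂n|:
V_g = 9.81 × 9.16×10⁻⁵ / 4.02×10⁻⁵ = 22.4 m/s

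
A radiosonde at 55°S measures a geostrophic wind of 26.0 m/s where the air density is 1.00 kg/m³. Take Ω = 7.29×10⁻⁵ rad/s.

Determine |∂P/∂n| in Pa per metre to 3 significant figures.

Coriolis parameter at 55°S:
f = 2Ω sin φ = 2 × 7.29×10⁻⁵ × sin 55° = 1.19×10⁻⁴ s⁻¹
Geostrophic balance rearranged: |∂P/∂n| = f ρ V_g
|∂P/∂n| = 1.19×10⁻⁴ × 1.00 × 26.0 = 3.11×10⁻³ Pa/m

3.11×10⁻³ Pa/m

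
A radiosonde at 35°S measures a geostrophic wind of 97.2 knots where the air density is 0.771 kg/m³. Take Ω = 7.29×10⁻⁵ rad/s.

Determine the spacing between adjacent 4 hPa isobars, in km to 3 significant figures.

124 km

Coriolis parameter at 35°S:
f = 2Ω sin φ = 2 × 7.29×10⁻⁵ × sin 35° = 8.36×10⁻⁵ s⁻¹
Wind speed in SI: 97.2 knots = 50.0 m/s
Geostrophic balance rearranged: |∂P/∂n| = f ρ V_g
|∂P/∂n| = 8.36×10⁻⁵ × 0.771 × 50.0 = 3.22×10⁻³ Pa/m
Isobar spacing: Δn = ΔP/|∂P/∂n| = 400 Pa / 3.22×10⁻³ Pa/m = 124066 m ≈ 124 km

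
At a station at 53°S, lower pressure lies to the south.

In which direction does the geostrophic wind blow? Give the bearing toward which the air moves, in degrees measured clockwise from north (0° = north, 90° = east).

090°

The pressure-gradient force points toward the south (bearing 180°).
Geostrophic balance: in the Southern Hemisphere the Coriolis force deflects motion to the left, so the geostrophic wind blows 90° to the left of the pressure-gradient force (low pressure on the right).
Rotating 180° by 90° counterclockwise gives 090° — the wind blows toward the east.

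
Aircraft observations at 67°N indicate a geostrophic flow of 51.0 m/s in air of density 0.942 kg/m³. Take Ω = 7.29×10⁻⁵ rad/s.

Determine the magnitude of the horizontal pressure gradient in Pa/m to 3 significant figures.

6.45×10⁻³ Pa/m

Coriolis parameter at 67°N:
f = 2Ω sin φ = 2 × 7.29×10⁻⁵ × sin 67° = 1.34×10⁻⁴ s⁻¹
Geostrophic balance rearranged: |∂P/∂n| = f ρ V_g
|∂P/∂n| = 1.34×10⁻⁴ × 0.942 × 51.0 = 6.45×10⁻³ Pa/m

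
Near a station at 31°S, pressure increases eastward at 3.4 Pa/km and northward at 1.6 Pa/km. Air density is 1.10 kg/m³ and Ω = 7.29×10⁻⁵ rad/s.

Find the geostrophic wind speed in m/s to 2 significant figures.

45 m/s

Coriolis parameter at 31°S:
f = 2Ω sin φ = 2 × 7.29×10⁻⁵ × sin 31° = 7.51×10⁻⁵ s⁻¹
In the Southern Hemisphere f is negative: f = −7.51×10⁻⁵ s⁻¹.
Component geostrophic relations (x east, y north):
u_g = −(1/(fρ)) ∂P/∂y,  v_g = (1/(fρ)) ∂P/∂x
u_g = −(1.6×10⁻³)/(−7.51×10⁻⁵ × 1.10) = 19.4 m/s;  v_g = (3.4×10⁻³)/(−7.51×10⁻⁵ × 1.10) = −41.2 m/s
|V_g| = √(u_g² + v_g²) = 45.5 m/s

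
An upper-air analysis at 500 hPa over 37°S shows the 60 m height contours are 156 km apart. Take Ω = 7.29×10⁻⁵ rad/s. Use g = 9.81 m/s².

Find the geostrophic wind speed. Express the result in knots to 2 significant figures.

84 knots

Coriolis parameter at 37°S:
f = 2Ω sin φ = 2 × 7.29×10⁻⁵ × sin 37° = 8.77×10⁻⁵ s⁻¹
Height gradient: |∂Z/∂n| = 60 m / 156000 m = 3.85×10⁻⁴
On a pressure surface, geostrophic balance gives V_g = (g/f)|∂Z/∂n|:
V_g = 9.81 × 3.85×10⁻⁴ / 8.77×10⁻⁵ = 43.0 m/s
Converting: 43.0 m/s × 1.944 = 84 knots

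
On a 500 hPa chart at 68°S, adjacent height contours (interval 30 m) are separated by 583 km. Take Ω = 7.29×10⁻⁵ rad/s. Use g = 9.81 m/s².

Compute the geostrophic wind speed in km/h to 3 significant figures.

Coriolis parameter at 68°S:
f = 2Ω sin φ = 2 × 7.29×10⁻⁵ × sin 68° = 1.35×10⁻⁴ s⁻¹
Height gradient: |∂Z/∂n| = 30 m / 583000 m = 5.15×10⁻⁵
On a pressure surface, geostrophic balance gives V_g = (g/f)|∂Z/∂n|:
V_g = 9.81 × 5.15×10⁻⁵ / 1.35×10⁻⁴ = 3.73 m/s
Converting: 3.73 m/s × 3.6 = 13.4 km/h

13.4 km/h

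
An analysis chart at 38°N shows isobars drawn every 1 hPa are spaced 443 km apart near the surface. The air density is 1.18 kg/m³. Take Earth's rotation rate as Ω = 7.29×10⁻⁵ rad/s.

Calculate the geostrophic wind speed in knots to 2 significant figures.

4.1 knots

Coriolis parameter at 38°N:
f = 2Ω sin φ = 2 × 7.29×10⁻⁵ × sin 38° = 8.98×10⁻⁵ s⁻¹
Pressure gradient: |∂P/∂n| = 100 Pa / 443000 m = 2.26×10⁻⁴ Pa/m
Geostrophic balance (pressure-gradient force = Coriolis force):
V_g = (1/(fρ)) |∂P/∂n| = 2.26×10⁻⁴ / (8.98×10⁻⁵ × 1.18) = 2.13 m/s
Converting: 2.13 m/s × 1.944 = 4.1 knots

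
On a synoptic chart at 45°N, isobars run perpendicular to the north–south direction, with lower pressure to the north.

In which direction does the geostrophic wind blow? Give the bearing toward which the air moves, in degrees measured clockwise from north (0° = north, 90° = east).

090°

The pressure-gradient force points toward the north (bearing 000°).
Geostrophic balance: in the Northern Hemisphere the Coriolis force deflects motion to the right, so the geostrophic wind blows 90° to the right of the pressure-gradient force (low pressure on the left).
Rotating 000° by 90° clockwise gives 090° — the wind blows toward the east.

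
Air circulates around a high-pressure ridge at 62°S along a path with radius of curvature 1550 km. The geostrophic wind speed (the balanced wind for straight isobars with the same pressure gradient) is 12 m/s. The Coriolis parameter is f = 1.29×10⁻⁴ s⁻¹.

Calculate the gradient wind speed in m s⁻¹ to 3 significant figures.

Around a high, pressure-gradient force acts outward with centrifugal, so Coriolis balances both:
fV = (1/ρ)|∂P/∂n| + V²/R  →  V² − fR·V + fR·V_g = 0
With fR = 1.29×10⁻⁴ × 1550×10³ m = 200 m/s:
V = [fR − √((fR)² − 4 fR V_g)]/2 = [200 − √(200² − 4×200×12)]/2 = 12.8 m/s
Supergeostrophic (V > V_g = 12 m/s), as expected around a high.

12.8 m s⁻¹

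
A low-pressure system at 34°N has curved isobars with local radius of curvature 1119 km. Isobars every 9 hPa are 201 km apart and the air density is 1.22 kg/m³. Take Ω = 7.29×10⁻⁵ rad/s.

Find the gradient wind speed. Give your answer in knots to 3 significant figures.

64.2 knots

Coriolis parameter at 34°N:
f = 2Ω sin φ = 2 × 7.29×10⁻⁵ × sin 34° = 8.15×10⁻⁵ s⁻¹
Pressure gradient: |∂P/∂n| = 900 Pa / 201000 m = 4.48×10⁻³ Pa/m
Geostrophic speed: V_g = |∂P/∂n|/(fρ) = 4.48×10⁻³/(8.15×10⁻⁵ × 1.22) = 45.0 m/s
Around a low, centrifugal force acts outward with Coriolis, so pressure-gradient force balances both:
(1/ρ)|∂P/∂n| = fV + V²/R  →  V² + fR·V − fR·V_g = 0
With fR = 8.15×10⁻⁵ × 1119×10³ m = 91.2 m/s:
V = [−fR + √((fR)² + 4 fR V_g)]/2 = [−91.2 + √(91.2² + 4×91.2×45)]/2 = 33 m/s
Subgeostrophic (V < V_g = 45 m/s), as expected around a low.
Converting: 33 m/s × 1.944 = 64.2 knots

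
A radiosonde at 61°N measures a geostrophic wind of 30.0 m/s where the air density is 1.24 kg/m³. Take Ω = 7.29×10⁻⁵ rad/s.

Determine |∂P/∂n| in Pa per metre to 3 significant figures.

4.74×10⁻³ Pa/m

Coriolis parameter at 61°N:
f = 2Ω sin φ = 2 × 7.29×10⁻⁵ × sin 61° = 1.28×10⁻⁴ s⁻¹
Geostrophic balance rearranged: |∂P/∂n| = f ρ V_g
|∂P/∂n| = 1.28×10⁻⁴ × 1.24 × 30.0 = 4.74×10⁻³ Pa/m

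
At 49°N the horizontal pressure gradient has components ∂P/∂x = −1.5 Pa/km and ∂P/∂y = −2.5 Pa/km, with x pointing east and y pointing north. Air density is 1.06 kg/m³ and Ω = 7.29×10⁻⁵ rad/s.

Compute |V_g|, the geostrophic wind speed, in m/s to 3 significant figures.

Coriolis parameter at 49°N:
f = 2Ω sin φ = 2 × 7.29×10⁻⁵ × sin 49° = 1.10×10⁻⁴ s⁻¹
Component geostrophic relations (x east, y north):
u_g = −(1/(fρ)) ∂P/∂y,  v_g = (1/(fρ)) ∂P/∂x
u_g = −(−2.5×10⁻³)/(1.10×10⁻⁴ × 1.06) = 21.4 m/s;  v_g = (−1.5×10⁻³)/(1.10×10⁻⁴ × 1.06) = −12.9 m/s
|V_g| = √(u_g² + v_g²) = 25.0 m/s

25.0 m/s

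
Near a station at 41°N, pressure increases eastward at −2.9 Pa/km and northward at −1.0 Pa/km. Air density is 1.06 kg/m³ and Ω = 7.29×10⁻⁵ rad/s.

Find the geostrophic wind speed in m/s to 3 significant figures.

Coriolis parameter at 41°N:
f = 2Ω sin φ = 2 × 7.29×10⁻⁵ × sin 41° = 9.57×10⁻⁵ s⁻¹
Component geostrophic relations (x east, y north):
u_g = −(1/(fρ)) ∂P/∂y,  v_g = (1/(fρ)) ∂P/∂x
u_g = −(−1.0×10⁻³)/(9.57×10⁻⁵ × 1.06) = 9.86 m/s;  v_g = (−2.9×10⁻³)/(9.57×10⁻⁵ × 1.06) = −28.6 m/s
|V_g| = √(u_g² + v_g²) = 30.3 m/s

30.3 m/s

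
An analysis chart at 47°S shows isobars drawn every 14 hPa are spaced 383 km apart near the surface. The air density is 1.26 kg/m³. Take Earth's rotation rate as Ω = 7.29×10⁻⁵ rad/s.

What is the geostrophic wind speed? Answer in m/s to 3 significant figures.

27.2 m/s

Coriolis parameter at 47°S:
f = 2Ω sin φ = 2 × 7.29×10⁻⁵ × sin 47° = 1.07×10⁻⁴ s⁻¹
Pressure gradient: |∂P/∂n| = 1400 Pa / 383000 m = 3.66×10⁻³ Pa/m
Geostrophic balance (pressure-gradient force = Coriolis force):
V_g = (1/(fρ)) |∂P/∂n| = 3.66×10⁻³ / (1.07×10⁻⁴ × 1.26) = 27.2 m/s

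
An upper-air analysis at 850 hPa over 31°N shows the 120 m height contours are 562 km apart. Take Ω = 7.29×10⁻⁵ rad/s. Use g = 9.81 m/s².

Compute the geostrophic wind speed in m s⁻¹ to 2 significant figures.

Coriolis parameter at 31°N:
f = 2Ω sin φ = 2 × 7.29×10⁻⁵ × sin 31° = 7.51×10⁻⁵ s⁻¹
Height gradient: |∂Z/∂n| = 120 m / 562000 m = 2.14×10⁻⁴
On a pressure surface, geostrophic balance gives V_g = (g/f)|∂Z/∂n|:
V_g = 9.81 × 2.14×10⁻⁴ / 7.51×10⁻⁵ = 27.9 m/s

28 m s⁻¹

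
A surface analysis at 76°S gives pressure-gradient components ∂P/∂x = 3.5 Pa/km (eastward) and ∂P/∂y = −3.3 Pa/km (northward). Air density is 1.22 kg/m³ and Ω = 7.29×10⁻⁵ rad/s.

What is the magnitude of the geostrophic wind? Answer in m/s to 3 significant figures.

27.9 m/s

Coriolis parameter at 76°S:
f = 2Ω sin φ = 2 × 7.29×10⁻⁵ × sin 76° = 1.41×10⁻⁴ s⁻¹
In the Southern Hemisphere f is negative: f = −1.41×10⁻⁴ s⁻¹.
Component geostrophic relations (x east, y north):
u_g = −(1/(fρ)) ∂P/∂y,  v_g = (1/(fρ)) ∂P/∂x
u_g = −(−3.3×10⁻³)/(−1.41×10⁻⁴ × 1.22) = −19.1 m/s;  v_g = (3.5×10⁻³)/(−1.41×10⁻⁴ × 1.22) = −20.3 m/s
|V_g| = √(u_g² + v_g²) = 27.9 m/s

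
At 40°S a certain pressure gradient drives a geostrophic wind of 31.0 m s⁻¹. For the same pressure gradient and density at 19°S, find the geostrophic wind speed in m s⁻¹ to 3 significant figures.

With the same pressure gradient and density, V_g ∝ 1/f ∝ 1/sin φ.
V₂ = V₁ · sin φ₁ / sin φ₂ = 31.0 × sin 40° / sin 19°
V₂ = 31.0 × 0.6428/0.3256 = 61.2 m s⁻¹

61.2 m s⁻¹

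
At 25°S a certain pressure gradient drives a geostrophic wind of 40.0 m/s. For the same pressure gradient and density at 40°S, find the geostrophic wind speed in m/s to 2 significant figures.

With the same pressure gradient and density, V_g ∝ 1/f ∝ 1/sin φ.
V₂ = V₁ · sin φ₁ / sin φ₂ = 40.0 × sin 25° / sin 40°
V₂ = 40.0 × 0.4226/0.6428 = 26 m/s

26 m/s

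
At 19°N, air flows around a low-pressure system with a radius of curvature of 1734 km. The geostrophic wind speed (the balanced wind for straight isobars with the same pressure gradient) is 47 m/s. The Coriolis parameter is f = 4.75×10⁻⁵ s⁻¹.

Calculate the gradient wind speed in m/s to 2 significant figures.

33 m/s

Around a low, centrifugal force acts outward with Coriolis, so pressure-gradient force balances both:
(1/ρ)|∂P/∂n| = fV + V²/R  →  V² + fR·V − fR·V_g = 0
With fR = 4.75×10⁻⁵ × 1734×10³ m = 82.4 m/s:
V = [−fR + √((fR)² + 4 fR V_g)]/2 = [−82.4 + √(82.4² + 4×82.4×47)]/2 = 33.4 m/s
Subgeostrophic (V < V_g = 47 m/s), as expected around a low.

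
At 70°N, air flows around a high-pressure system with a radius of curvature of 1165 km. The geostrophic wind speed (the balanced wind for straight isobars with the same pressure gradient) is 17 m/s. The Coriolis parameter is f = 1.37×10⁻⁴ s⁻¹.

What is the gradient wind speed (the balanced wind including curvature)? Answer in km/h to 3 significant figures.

Around a high, pressure-gradient force acts outward with centrifugal, so Coriolis balances both:
fV = (1/ρ)|∂P/∂n| + V²/R  →  V² − fR·V + fR·V_g = 0
With fR = 1.37×10⁻⁴ × 1165×10³ m = 160 m/s:
V = [fR − √((fR)² − 4 fR V_g)]/2 = [160 − √(160² − 4×160×17)]/2 = 19.3 m/s
Supergeostrophic (V > V_g = 17 m/s), as expected around a high.
Converting: 19.3 m/s × 3.6 = 69.6 km/h

69.6 km/h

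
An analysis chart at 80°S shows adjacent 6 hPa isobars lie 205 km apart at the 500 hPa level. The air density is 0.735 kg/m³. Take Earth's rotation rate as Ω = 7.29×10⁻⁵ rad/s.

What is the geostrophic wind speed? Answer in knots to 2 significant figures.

54 knots

Coriolis parameter at 80°S:
f = 2Ω sin φ = 2 × 7.29×10⁻⁵ × sin 80° = 1.44×10⁻⁴ s⁻¹
Pressure gradient: |∂P/∂n| = 600 Pa / 205000 m = 2.93×10⁻³ Pa/m
Geostrophic balance (pressure-gradient force = Coriolis force):
V_g = (1/(fρ)) |∂P/∂n| = 2.93×10⁻³ / (1.44×10⁻⁴ × 0.735) = 27.7 m/s
Converting: 27.7 m/s × 1.944 = 54 knots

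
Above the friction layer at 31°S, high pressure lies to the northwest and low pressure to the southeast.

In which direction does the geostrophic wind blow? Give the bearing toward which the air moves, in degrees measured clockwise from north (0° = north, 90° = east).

045°

The pressure-gradient force points toward the southeast (bearing 135°).
Geostrophic balance: in the Southern Hemisphere the Coriolis force deflects motion to the left, so the geostrophic wind blows 90° to the left of the pressure-gradient force (low pressure on the right).
Rotating 135° by 90° counterclockwise gives 045° — the wind blows toward the northeast.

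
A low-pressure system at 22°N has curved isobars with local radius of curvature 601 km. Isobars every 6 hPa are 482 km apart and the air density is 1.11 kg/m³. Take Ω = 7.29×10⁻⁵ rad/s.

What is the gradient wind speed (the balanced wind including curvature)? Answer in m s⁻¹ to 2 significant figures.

14 m s⁻¹

Coriolis parameter at 22°N:
f = 2Ω sin φ = 2 × 7.29×10⁻⁵ × sin 22° = 5.46×10⁻⁵ s⁻¹
Pressure gradient: |∂P/∂n| = 600 Pa / 482000 m = 1.24×10⁻³ Pa/m
Geostrophic speed: V_g = |∂P/∂n|/(fρ) = 1.24×10⁻³/(5.46×10⁻⁵ × 1.11) = 20.5 m/s
Around a low, centrifugal force acts outward with Coriolis, so pressure-gradient force balances both:
(1/ρ)|∂P/∂n| = fV + V²/R  →  V² + fR·V − fR·V_g = 0
With fR = 5.46×10⁻⁵ × 601×10³ m = 32.8 m/s:
V = [−fR + √((fR)² + 4 fR V_g)]/2 = [−32.8 + √(32.8² + 4×32.8×20.5)]/2 = 14.3 m/s
Subgeostrophic (V < V_g = 20.5 m/s), as expected around a low.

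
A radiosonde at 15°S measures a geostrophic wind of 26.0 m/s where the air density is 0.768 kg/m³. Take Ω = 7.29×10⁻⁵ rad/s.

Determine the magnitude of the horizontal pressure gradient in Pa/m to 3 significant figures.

Coriolis parameter at 15°S:
f = 2Ω sin φ = 2 × 7.29×10⁻⁵ × sin 15° = 3.77×10⁻⁵ s⁻¹
Geostrophic balance rearranged: |∂P/∂n| = f ρ V_g
|∂P/∂n| = 3.77×10⁻⁵ × 0.768 × 26.0 = 7.54×10⁻⁴ Pa/m

7.54×10⁻⁴ Pa/m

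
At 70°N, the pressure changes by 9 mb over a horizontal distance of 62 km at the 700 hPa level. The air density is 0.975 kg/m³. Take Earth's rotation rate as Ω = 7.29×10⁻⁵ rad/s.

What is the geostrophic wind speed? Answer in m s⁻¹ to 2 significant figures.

110 m s⁻¹

Coriolis parameter at 70°N:
f = 2Ω sin φ = 2 × 7.29×10⁻⁵ × sin 70° = 1.37×10⁻⁴ s⁻¹
Pressure gradient: |∂P/∂n| = 900 Pa / 62000 m = 1.45×10⁻² Pa/m
Geostrophic balance (pressure-gradient force = Coriolis force):
V_g = (1/(fρ)) |∂P/∂n| = 1.45×10⁻² / (1.37×10⁻⁴ × 0.975) = 109 m/s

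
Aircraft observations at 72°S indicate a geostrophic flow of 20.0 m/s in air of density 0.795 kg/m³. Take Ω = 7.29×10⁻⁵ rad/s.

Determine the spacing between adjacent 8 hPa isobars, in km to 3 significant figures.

Coriolis parameter at 72°S:
f = 2Ω sin φ = 2 × 7.29×10⁻⁵ × sin 72° = 1.39×10⁻⁴ s⁻¹
Geostrophic balance rearranged: |∂P/∂n| = f ρ V_g
|∂P/∂n| = 1.39×10⁻⁴ × 0.795 × 20.0 = 2.20×10⁻³ Pa/m
Isobar spacing: Δn = ΔP/|∂P/∂n| = 800 Pa / 2.20×10⁻³ Pa/m = 362852 m ≈ 363 km

363 km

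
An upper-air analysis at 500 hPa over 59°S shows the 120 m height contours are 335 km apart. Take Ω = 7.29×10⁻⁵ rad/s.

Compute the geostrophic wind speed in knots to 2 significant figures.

55 knots

Coriolis parameter at 59°S:
f = 2Ω sin φ = 2 × 7.29×10⁻⁵ × sin 59° = 1.25×10⁻⁴ s⁻¹
Height gradient: |∂Z/∂n| = 120 m / 335000 m = 3.58×10⁻⁴
On a pressure surface, geostrophic balance gives V_g = (g/f)|∂Z/∂n|:
V_g = 9.81 × 3.58×10⁻⁴ / 1.25×10⁻⁴ = 28.1 m/s
Converting: 28.1 m/s × 1.944 = 55 knots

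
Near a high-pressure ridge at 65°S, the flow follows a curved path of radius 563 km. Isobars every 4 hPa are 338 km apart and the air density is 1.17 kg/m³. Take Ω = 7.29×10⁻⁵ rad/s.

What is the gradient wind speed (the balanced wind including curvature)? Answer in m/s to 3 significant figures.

Coriolis parameter at 65°S:
f = 2Ω sin φ = 2 × 7.29×10⁻⁵ × sin 65° = 1.32×10⁻⁴ s⁻¹
Pressure gradient: |∂P/∂n| = 400 Pa / 338000 m = 1.18×10⁻³ Pa/m
Geostrophic speed: V_g = |∂P/∂n|/(fρ) = 1.18×10⁻³/(1.32×10⁻⁴ × 1.17) = 7.65 m/s
Around a high, pressure-gradient force acts outward with centrifugal, so Coriolis balances both:
fV = (1/ρ)|∂P/∂n| + V²/R  →  V² − fR·V + fR·V_g = 0
With fR = 1.32×10⁻⁴ × 563×10³ m = 74.4 m/s:
V = [fR − √((fR)² − 4 fR V_g)]/2 = [74.4 − √(74.4² − 4×74.4×7.65)]/2 = 8.66 m/s
Supergeostrophic (V > V_g = 7.65 m/s), as expected around a high.

8.66 m/s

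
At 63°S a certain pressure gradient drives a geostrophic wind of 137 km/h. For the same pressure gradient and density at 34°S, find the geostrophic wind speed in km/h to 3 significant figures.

With the same pressure gradient and density, V_g ∝ 1/f ∝ 1/sin φ.
V₂ = V₁ · sin φ₁ / sin φ₂ = 137 × sin 63° / sin 34°
V₂ = 137 × 0.8910/0.5592 = 218 km/h

218 km/h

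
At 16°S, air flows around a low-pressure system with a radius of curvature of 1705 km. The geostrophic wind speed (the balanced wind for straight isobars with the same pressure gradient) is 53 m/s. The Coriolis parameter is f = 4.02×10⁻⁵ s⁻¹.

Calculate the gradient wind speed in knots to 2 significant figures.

Around a low, centrifugal force acts outward with Coriolis, so pressure-gradient force balances both:
(1/ρ)|∂P/∂n| = fV + V²/R  →  V² + fR·V − fR·V_g = 0
With fR = 4.02×10⁻⁵ × 1705×10³ m = 68.5 m/s:
V = [−fR + √((fR)² + 4 fR V_g)]/2 = [−68.5 + √(68.5² + 4×68.5×53)]/2 = 35.1 m/s
Subgeostrophic (V < V_g = 53 m/s), as expected around a low.
Converting: 35.1 m/s × 1.944 = 68 knots

68 knots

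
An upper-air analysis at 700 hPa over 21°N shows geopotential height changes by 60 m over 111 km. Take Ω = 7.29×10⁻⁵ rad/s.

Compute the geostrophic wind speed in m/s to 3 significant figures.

101 m/s

Coriolis parameter at 21°N:
f = 2Ω sin φ = 2 × 7.29×10⁻⁵ × sin 21° = 5.23×10⁻⁵ s⁻¹
Height gradient: |∂Z/∂n| = 60 m / 111000 m = 5.41×10⁻⁴
On a pressure surface, geostrophic balance gives V_g = (g/f)|∂Z/∂n|:
V_g = 9.81 × 5.41×10⁻⁴ / 5.23×10⁻⁵ = 101 m/s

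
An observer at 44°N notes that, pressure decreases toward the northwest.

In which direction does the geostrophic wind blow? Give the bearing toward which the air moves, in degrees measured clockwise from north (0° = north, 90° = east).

The pressure-gradient force points toward the northwest (bearing 315°).
Geostrophic balance: in the Northern Hemisphere the Coriolis force deflects motion to the right, so the geostrophic wind blows 90° to the right of the pressure-gradient force (low pressure on the left).
Rotating 315° by 90° clockwise gives 045° — the wind blows toward the northeast.

045°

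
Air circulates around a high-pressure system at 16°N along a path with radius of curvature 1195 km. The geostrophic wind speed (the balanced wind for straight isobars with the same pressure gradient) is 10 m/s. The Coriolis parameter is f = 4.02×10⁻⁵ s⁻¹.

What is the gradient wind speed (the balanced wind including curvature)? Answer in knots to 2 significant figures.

28 knots

Around a high, pressure-gradient force acts outward with centrifugal, so Coriolis balances both:
fV = (1/ρ)|∂P/∂n| + V²/R  →  V² − fR·V + fR·V_g = 0
With fR = 4.02×10⁻⁵ × 1195×10³ m = 48.0 m/s:
V = [fR − √((fR)² − 4 fR V_g)]/2 = [48.0 − √(48.0² − 4×48.0×10)]/2 = 14.2 m/s
Supergeostrophic (V > V_g = 10 m/s), as expected around a high.
Converting: 14.2 m/s × 1.944 = 28 knots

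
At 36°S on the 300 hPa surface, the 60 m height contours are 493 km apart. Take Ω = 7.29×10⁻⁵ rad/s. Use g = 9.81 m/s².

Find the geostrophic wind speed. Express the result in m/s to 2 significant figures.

14 m/s

Coriolis parameter at 36°S:
f = 2Ω sin φ = 2 × 7.29×10⁻⁵ × sin 36° = 8.57×10⁻⁵ s⁻¹
Height gradient: |∂Z/∂n| = 60 m / 493000 m = 1.22×10⁻⁴
On a pressure surface, geostrophic balance gives V_g = (g/f)|∂Z/∂n|:
V_g = 9.81 × 1.22×10⁻⁴ / 8.57×10⁻⁵ = 13.9 m/s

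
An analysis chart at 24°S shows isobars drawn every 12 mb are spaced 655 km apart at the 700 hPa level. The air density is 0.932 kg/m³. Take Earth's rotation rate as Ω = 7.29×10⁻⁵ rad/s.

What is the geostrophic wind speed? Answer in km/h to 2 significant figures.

120 km/h

Coriolis parameter at 24°S:
f = 2Ω sin φ = 2 × 7.29×10⁻⁵ × sin 24° = 5.93×10⁻⁵ s⁻¹
Pressure gradient: |∂P/∂n| = 1200 Pa / 655000 m = 1.83×10⁻³ Pa/m
Geostrophic balance (pressure-gradient force = Coriolis force):
V_g = (1/(fρ)) |∂P/∂n| = 1.83×10⁻³ / (5.93×10⁻⁵ × 0.932) = 33.1 m/s
Converting: 33.1 m/s × 3.6 = 120 km/h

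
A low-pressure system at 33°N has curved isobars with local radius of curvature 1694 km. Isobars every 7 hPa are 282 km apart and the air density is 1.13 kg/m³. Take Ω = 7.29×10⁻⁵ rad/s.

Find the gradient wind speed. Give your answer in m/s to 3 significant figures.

23.5 m/s

Coriolis parameter at 33°N:
f = 2Ω sin φ = 2 × 7.29×10⁻⁵ × sin 33° = 7.94×10⁻⁵ s⁻¹
Pressure gradient: |∂P/∂n| = 700 Pa / 282000 m = 2.48×10⁻³ Pa/m
Geostrophic speed: V_g = |∂P/∂n|/(fρ) = 2.48×10⁻³/(7.94×10⁻⁵ × 1.13) = 27.7 m/s
Around a low, centrifugal force acts outward with Coriolis, so pressure-gradient force balances both:
(1/ρ)|∂P/∂n| = fV + V²/R  →  V² + fR·V − fR·V_g = 0
With fR = 7.94×10⁻⁵ × 1694×10³ m = 135 m/s:
V = [−fR + √((fR)² + 4 fR V_g)]/2 = [−135 + √(135² + 4×135×27.7)]/2 = 23.5 m/s
Subgeostrophic (V < V_g = 27.7 m/s), as expected around a low.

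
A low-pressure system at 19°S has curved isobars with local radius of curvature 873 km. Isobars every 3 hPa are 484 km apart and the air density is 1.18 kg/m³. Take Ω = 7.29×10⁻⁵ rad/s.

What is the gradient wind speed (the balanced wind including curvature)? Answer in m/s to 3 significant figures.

9.08 m/s

Coriolis parameter at 19°S:
f = 2Ω sin φ = 2 × 7.29×10⁻⁵ × sin 19° = 4.75×10⁻⁵ s⁻¹
Pressure gradient: |∂P/∂n| = 300 Pa / 484000 m = 6.20×10⁻⁴ Pa/m
Geostrophic speed: V_g = |∂P/∂n|/(fρ) = 6.20×10⁻⁴/(4.75×10⁻⁵ × 1.18) = 11.1 m/s
Around a low, centrifugal force acts outward with Coriolis, so pressure-gradient force balances both:
(1/ρ)|∂P/∂n| = fV + V²/R  →  V² + fR·V − fR·V_g = 0
With fR = 4.75×10⁻⁵ × 873×10³ m = 41.4 m/s:
V = [−fR + √((fR)² + 4 fR V_g)]/2 = [−41.4 + √(41.4² + 4×41.4×11.1)]/2 = 9.08 m/s
Subgeostrophic (V < V_g = 11.1 m/s), as expected around a low.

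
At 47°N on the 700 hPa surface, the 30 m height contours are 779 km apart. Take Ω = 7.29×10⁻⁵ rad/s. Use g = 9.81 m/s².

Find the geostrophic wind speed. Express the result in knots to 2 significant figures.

6.9 knots

Coriolis parameter at 47°N:
f = 2Ω sin φ = 2 × 7.29×10⁻⁵ × sin 47° = 1.07×10⁻⁴ s⁻¹
Height gradient: |∂Z/∂n| = 30 m / 779000 m = 3.85×10⁻⁵
On a pressure surface, geostrophic balance gives V_g = (g/f)|∂Z/∂n|:
V_g = 9.81 × 3.85×10⁻⁵ / 1.07×10⁻⁴ = 3.54 m/s
Converting: 3.54 m/s × 1.944 = 6.9 knots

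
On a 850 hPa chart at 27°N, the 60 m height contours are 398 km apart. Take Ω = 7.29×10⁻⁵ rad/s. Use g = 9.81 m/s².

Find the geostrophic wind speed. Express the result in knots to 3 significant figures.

Coriolis parameter at 27°N:
f = 2Ω sin φ = 2 × 7.29×10⁻⁵ × sin 27° = 6.62×10⁻⁵ s⁻¹
Height gradient: |∂Z/∂n| = 60 m / 398000 m = 1.51×10⁻⁴
On a pressure surface, geostrophic balance gives V_g = (g/f)|∂Z/∂n|:
V_g = 9.81 × 1.51×10⁻⁴ / 6.62×10⁻⁵ = 22.3 m/s
Converting: 22.3 m/s × 1.944 = 43.4 knots

43.4 knots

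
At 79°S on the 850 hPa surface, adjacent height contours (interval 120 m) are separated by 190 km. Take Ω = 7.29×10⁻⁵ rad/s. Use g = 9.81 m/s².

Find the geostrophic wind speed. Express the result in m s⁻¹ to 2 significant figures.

43 m s⁻¹

Coriolis parameter at 79°S:
f = 2Ω sin φ = 2 × 7.29×10⁻⁵ × sin 79° = 1.43×10⁻⁴ s⁻¹
Height gradient: |∂Z/∂n| = 120 m / 190000 m = 6.32×10⁻⁴
On a pressure surface, geostrophic balance gives V_g = (g/f)|∂Z/∂n|:
V_g = 9.81 × 6.32×10⁻⁴ / 1.43×10⁻⁴ = 43.3 m/s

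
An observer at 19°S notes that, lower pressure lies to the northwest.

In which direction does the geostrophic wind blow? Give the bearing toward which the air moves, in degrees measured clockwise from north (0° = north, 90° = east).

225°

The pressure-gradient force points toward the northwest (bearing 315°).
Geostrophic balance: in the Southern Hemisphere the Coriolis force deflects motion to the left, so the geostrophic wind blows 90° to the left of the pressure-gradient force (low pressure on the right).
Rotating 315° by 90° counterclockwise gives 225° — the wind blows toward the southwest.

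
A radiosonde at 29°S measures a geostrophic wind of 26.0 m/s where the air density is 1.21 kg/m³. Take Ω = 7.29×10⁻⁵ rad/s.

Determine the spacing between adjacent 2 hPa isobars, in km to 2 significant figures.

Coriolis parameter at 29°S:
f = 2Ω sin φ = 2 × 7.29×10⁻⁵ × sin 29° = 7.07×10⁻⁵ s⁻¹
Geostrophic balance rearranged: |∂P/∂n| = f ρ V_g
|∂P/∂n| = 7.07×10⁻⁵ × 1.21 × 26.0 = 2.22×10⁻³ Pa/m
Isobar spacing: Δn = ΔP/|∂P/∂n| = 200 Pa / 2.22×10⁻³ Pa/m = 89938 m ≈ 90 km

90 km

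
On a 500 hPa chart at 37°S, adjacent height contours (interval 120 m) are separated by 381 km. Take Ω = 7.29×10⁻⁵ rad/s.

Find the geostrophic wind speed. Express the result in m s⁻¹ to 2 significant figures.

35 m s⁻¹

Coriolis parameter at 37°S:
f = 2Ω sin φ = 2 × 7.29×10⁻⁵ × sin 37° = 8.77×10⁻⁵ s⁻¹
Height gradient: |∂Z/∂n| = 120 m / 381000 m = 3.15×10⁻⁴
On a pressure surface, geostrophic balance gives V_g = (g/f)|∂Z/∂n|:
V_g = 9.81 × 3.15×10⁻⁴ / 8.77×10⁻⁵ = 35.2 m/s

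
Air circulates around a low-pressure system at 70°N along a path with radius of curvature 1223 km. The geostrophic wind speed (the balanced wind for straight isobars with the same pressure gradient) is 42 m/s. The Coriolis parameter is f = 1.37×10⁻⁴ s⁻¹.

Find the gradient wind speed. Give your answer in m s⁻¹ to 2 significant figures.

35 m s⁻¹

Around a low, centrifugal force acts outward with Coriolis, so pressure-gradient force balances both:
(1/ρ)|∂P/∂n| = fV + V²/R  →  V² + fR·V − fR·V_g = 0
With fR = 1.37×10⁻⁴ × 1223×10³ m = 168 m/s:
V = [−fR + √((fR)² + 4 fR V_g)]/2 = [−168 + √(168² + 4×168×42)]/2 = 34.8 m/s
Subgeostrophic (V < V_g = 42 m/s), as expected around a low.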